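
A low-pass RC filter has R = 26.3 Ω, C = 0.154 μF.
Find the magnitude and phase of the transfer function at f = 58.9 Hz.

Step 1 — Angular frequency: ω = 2π·58.9 = 370.1 rad/s.
Step 2 — Transfer function: H(jω) = 1/(1 + jωRC).
Step 3 — Denominator: 1 + jωRC = 1 + j·370.1·26.3·1.54e-07 = 1 + j0.001499.
Step 4 — H = 1 - j0.001499.
Step 5 — Magnitude: |H| = 1 (-0.0 dB); phase: φ = -0.1°.

|H| = 1 (-0.0 dB), φ = -0.1°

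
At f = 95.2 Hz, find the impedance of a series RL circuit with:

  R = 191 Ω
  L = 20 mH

Step 1 — Angular frequency: ω = 2π·f = 2π·95.2 = 598.2 rad/s.
Step 2 — Component impedances:
  R: Z = R = 191 Ω
  L: Z = jωL = j·598.2·0.02 = 0 + j11.96 Ω
Step 3 — Series combination: Z_total = R + L = 191 + j11.96 Ω = 191.4∠3.6° Ω.

Z = 191 + j11.96 Ω = 191.4∠3.6° Ω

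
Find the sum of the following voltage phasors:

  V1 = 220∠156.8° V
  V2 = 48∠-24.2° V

Step 1 — Convert each phasor to rectangular form:
  V1 = 220·(cos(156.8°) + j·sin(156.8°)) = -202.2 + j86.67 V
  V2 = 48·(cos(-24.2°) + j·sin(-24.2°)) = 43.78 - j19.68 V
Step 2 — Sum components: V_total = -158.4 + j66.99 V.
Step 3 — Convert to polar: |V_total| = 172 V, ∠V_total = 157.1°.

V_total = 172∠157.1° V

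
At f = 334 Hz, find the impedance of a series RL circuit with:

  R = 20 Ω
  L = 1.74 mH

Step 1 — Angular frequency: ω = 2π·f = 2π·334 = 2099 rad/s.
Step 2 — Component impedances:
  R: Z = R = 20 Ω
  L: Z = jωL = j·2099·0.00174 = 0 + j3.652 Ω
Step 3 — Series combination: Z_total = R + L = 20 + j3.652 Ω = 20.33∠10.3° Ω.

Z = 20 + j3.652 Ω = 20.33∠10.3° Ω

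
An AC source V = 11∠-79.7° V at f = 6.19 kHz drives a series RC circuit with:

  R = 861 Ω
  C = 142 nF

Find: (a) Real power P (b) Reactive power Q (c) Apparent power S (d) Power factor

Step 1 — Angular frequency: ω = 2π·f = 2π·6190 = 3.889e+04 rad/s.
Step 2 — Component impedances:
  R: Z = R = 861 Ω
  C: Z = 1/(jωC) = -j/(ω·C) = 0 - j181.1 Ω
Step 3 — Series combination: Z_total = R + C = 861 - j181.1 Ω = 879.8∠-11.9° Ω.
Step 4 — Source phasor: V = 11∠-79.7° V = 1.967 - j10.82 V.
Step 5 — Current: I = V / Z = 0.004719 - j0.01158 A = 0.0125∠-67.8° A.
Step 6 — Complex power: S = V·I* = 0.1346 - j0.0283 VA.
Step 7 — Real power: P = Re(S) = 0.1346 W.
Step 8 — Reactive power: Q = Im(S) = -0.0283 VAR.
Step 9 — Apparent power: |S| = 0.1375 VA.
Step 10 — Power factor: PF = P/|S| = 0.9786 (leading).

(a) P = 0.1346 W  (b) Q = -0.0283 VAR  (c) S = 0.1375 VA  (d) PF = 0.9786 (leading)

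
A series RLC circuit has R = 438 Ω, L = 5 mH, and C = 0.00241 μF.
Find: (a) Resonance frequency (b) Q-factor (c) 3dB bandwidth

Step 1 — Resonance: ω₀ = 1/√(LC) = 1/√(0.005·2.41e-09) = 2.881e+05 rad/s.
Step 2 — f₀ = ω₀/(2π) = 4.585e+04 Hz.
Step 3 — Series Q: Q = ω₀L/R = 2.881e+05·0.005/438 = 3.289.
Step 4 — Bandwidth: Δω = ω₀/Q = 8.76e+04 rad/s; BW = Δω/(2π) = 1.394e+04 Hz.

(a) f₀ = 4.585e+04 Hz  (b) Q = 3.289  (c) BW = 1.394e+04 Hz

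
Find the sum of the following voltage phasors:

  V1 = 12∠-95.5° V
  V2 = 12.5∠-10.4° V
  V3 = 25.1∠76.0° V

Step 1 — Convert each phasor to rectangular form:
  V1 = 12·(cos(-95.5°) + j·sin(-95.5°)) = -1.15 - j11.94 V
  V2 = 12.5·(cos(-10.4°) + j·sin(-10.4°)) = 12.29 - j2.256 V
  V3 = 25.1·(cos(76.0°) + j·sin(76.0°)) = 6.072 + j24.35 V
Step 2 — Sum components: V_total = 17.22 + j10.15 V.
Step 3 — Convert to polar: |V_total| = 19.99 V, ∠V_total = 30.5°.

V_total = 19.99∠30.5° V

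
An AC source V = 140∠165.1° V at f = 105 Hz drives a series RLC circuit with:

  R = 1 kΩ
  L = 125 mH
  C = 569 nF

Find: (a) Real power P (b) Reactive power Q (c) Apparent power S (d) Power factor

Step 1 — Angular frequency: ω = 2π·f = 2π·105 = 659.7 rad/s.
Step 2 — Component impedances:
  R: Z = R = 1000 Ω
  L: Z = jωL = j·659.7·0.125 = 0 + j82.47 Ω
  C: Z = 1/(jωC) = -j/(ω·C) = 0 - j2664 Ω
Step 3 — Series combination: Z_total = R + L + C = 1000 - j2581 Ω = 2768∠-68.8° Ω.
Step 4 — Source phasor: V = 140∠165.1° V = -135.3 + j36 V.
Step 5 — Current: I = V / Z = -0.02978 - j0.04087 A = 0.05057∠-126.1° A.
Step 6 — Complex power: S = V·I* = 2.557 - j6.602 VA.
Step 7 — Real power: P = Re(S) = 2.557 W.
Step 8 — Reactive power: Q = Im(S) = -6.602 VAR.
Step 9 — Apparent power: |S| = 7.08 VA.
Step 10 — Power factor: PF = P/|S| = 0.3612 (leading).

(a) P = 2.557 W  (b) Q = -6.602 VAR  (c) S = 7.08 VA  (d) PF = 0.3612 (leading)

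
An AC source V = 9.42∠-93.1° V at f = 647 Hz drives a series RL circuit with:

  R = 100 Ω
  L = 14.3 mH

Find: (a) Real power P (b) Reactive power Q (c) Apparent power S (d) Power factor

Step 1 — Angular frequency: ω = 2π·f = 2π·647 = 4065 rad/s.
Step 2 — Component impedances:
  R: Z = R = 100 Ω
  L: Z = jωL = j·4065·0.0143 = 0 + j58.13 Ω
Step 3 — Series combination: Z_total = R + L = 100 + j58.13 Ω = 115.7∠30.2° Ω.
Step 4 — Source phasor: V = 9.42∠-93.1° V = -0.5094 - j9.406 V.
Step 5 — Current: I = V / Z = -0.04468 - j0.06809 A = 0.08144∠-123.3° A.
Step 6 — Complex power: S = V·I* = 0.6632 + j0.3856 VA.
Step 7 — Real power: P = Re(S) = 0.6632 W.
Step 8 — Reactive power: Q = Im(S) = 0.3856 VAR.
Step 9 — Apparent power: |S| = 0.7672 VA.
Step 10 — Power factor: PF = P/|S| = 0.8645 (lagging).

(a) P = 0.6632 W  (b) Q = 0.3856 VAR  (c) S = 0.7672 VA  (d) PF = 0.8645 (lagging)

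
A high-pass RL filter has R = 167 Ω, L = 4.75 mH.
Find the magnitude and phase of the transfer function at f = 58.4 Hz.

Step 1 — Angular frequency: ω = 2π·58.4 = 366.9 rad/s.
Step 2 — Transfer function: H(jω) = jωL/(R + jωL).
Step 3 — Numerator jωL = j·1.743; denominator R + jωL = 167 + j1.743.
Step 4 — H = 0.0001089 + j0.01044.
Step 5 — Magnitude: |H| = 0.01044 (-39.6 dB); phase: φ = 89.4°.

|H| = 0.01044 (-39.6 dB), φ = 89.4°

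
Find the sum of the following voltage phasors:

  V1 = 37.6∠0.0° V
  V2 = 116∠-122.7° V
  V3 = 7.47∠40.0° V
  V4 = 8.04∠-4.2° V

Step 1 — Convert each phasor to rectangular form:
  V1 = 37.6·(cos(0.0°) + j·sin(0.0°)) = 37.6 V
  V2 = 116·(cos(-122.7°) + j·sin(-122.7°)) = -62.67 - j97.62 V
  V3 = 7.47·(cos(40.0°) + j·sin(40.0°)) = 5.722 + j4.802 V
  V4 = 8.04·(cos(-4.2°) + j·sin(-4.2°)) = 8.018 - j0.5888 V
Step 2 — Sum components: V_total = -11.33 - j93.4 V.
Step 3 — Convert to polar: |V_total| = 94.09 V, ∠V_total = -96.9°.

V_total = 94.09∠-96.9° V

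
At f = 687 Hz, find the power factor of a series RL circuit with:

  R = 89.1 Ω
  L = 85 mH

Step 1 — Angular frequency: ω = 2π·f = 2π·687 = 4317 rad/s.
Step 2 — Component impedances:
  R: Z = R = 89.1 Ω
  L: Z = jωL = j·4317·0.085 = 0 + j366.9 Ω
Step 3 — Series combination: Z_total = R + L = 89.1 + j366.9 Ω = 377.6∠76.4° Ω.
Step 4 — Power factor: PF = cos(φ) = Re(Z)/|Z| = 89.1/377.6 = 0.236.
Step 5 — Type: Im(Z) = 366.9 ⇒ lagging (phase φ = 76.4°).

PF = 0.236 (lagging, φ = 76.4°)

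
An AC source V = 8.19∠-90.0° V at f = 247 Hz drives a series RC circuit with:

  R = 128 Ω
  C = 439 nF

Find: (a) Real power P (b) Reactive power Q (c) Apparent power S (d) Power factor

Step 1 — Angular frequency: ω = 2π·f = 2π·247 = 1552 rad/s.
Step 2 — Component impedances:
  R: Z = R = 128 Ω
  C: Z = 1/(jωC) = -j/(ω·C) = 0 - j1468 Ω
Step 3 — Series combination: Z_total = R + C = 128 - j1468 Ω = 1473∠-85.0° Ω.
Step 4 — Source phasor: V = 8.19∠-90.0° V = 0 - j8.19 V.
Step 5 — Current: I = V / Z = 0.005538 - j0.0004829 A = 0.005559∠-5.0° A.
Step 6 — Complex power: S = V·I* = 0.003955 - j0.04535 VA.
Step 7 — Real power: P = Re(S) = 0.003955 W.
Step 8 — Reactive power: Q = Im(S) = -0.04535 VAR.
Step 9 — Apparent power: |S| = 0.04553 VA.
Step 10 — Power factor: PF = P/|S| = 0.08688 (leading).

(a) P = 0.003955 W  (b) Q = -0.04535 VAR  (c) S = 0.04553 VA  (d) PF = 0.08688 (leading)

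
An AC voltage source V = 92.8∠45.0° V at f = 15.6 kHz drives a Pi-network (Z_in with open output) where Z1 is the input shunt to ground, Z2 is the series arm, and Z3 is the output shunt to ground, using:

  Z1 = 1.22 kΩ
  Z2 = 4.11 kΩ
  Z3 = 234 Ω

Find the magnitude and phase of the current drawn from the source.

Step 1 — Angular frequency: ω = 2π·f = 2π·1.56e+04 = 9.802e+04 rad/s.
Step 2 — Component impedances:
  Z1: Z = R = 1220 Ω
  Z2: Z = R = 4110 Ω
  Z3: Z = R = 234 Ω
Step 3 — With open output, the series arm Z2 and the output shunt Z3 appear in series to ground: Z2 + Z3 = 4344 Ω.
Step 4 — Parallel with input shunt Z1: Z_in = Z1 || (Z2 + Z3) = 952.5 Ω = 952.5∠0.0° Ω.
Step 5 — Source phasor: V = 92.8∠45.0° V = 65.62 + j65.62 V.
Step 6 — Ohm's law: I = V / Z_total = (65.62 + j65.62) / (952.5) = 0.06889 + j0.06889 A.
Step 7 — Convert to polar: |I| = 0.09743 A, ∠I = 45.0°.

I = 0.09743∠45.0° A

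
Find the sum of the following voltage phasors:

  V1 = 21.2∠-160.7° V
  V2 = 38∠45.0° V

Step 1 — Convert each phasor to rectangular form:
  V1 = 21.2·(cos(-160.7°) + j·sin(-160.7°)) = -20.01 - j7.007 V
  V2 = 38·(cos(45.0°) + j·sin(45.0°)) = 26.87 + j26.87 V
Step 2 — Sum components: V_total = 6.861 + j19.86 V.
Step 3 — Convert to polar: |V_total| = 21.01 V, ∠V_total = 70.9°.

V_total = 21.01∠70.9° V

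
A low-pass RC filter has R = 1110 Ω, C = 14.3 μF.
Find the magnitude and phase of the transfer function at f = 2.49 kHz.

Step 1 — Angular frequency: ω = 2π·2490 = 1.565e+04 rad/s.
Step 2 — Transfer function: H(jω) = 1/(1 + jωRC).
Step 3 — Denominator: 1 + jωRC = 1 + j·1.565e+04·1110·1.43e-05 = 1 + j248.3.
Step 4 — H = 1.621e-05 - j0.004027.
Step 5 — Magnitude: |H| = 0.004027 (-47.9 dB); phase: φ = -89.8°.

|H| = 0.004027 (-47.9 dB), φ = -89.8°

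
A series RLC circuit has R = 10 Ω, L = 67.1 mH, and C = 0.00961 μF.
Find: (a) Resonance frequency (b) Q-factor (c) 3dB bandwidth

Step 1 — Resonance: ω₀ = 1/√(LC) = 1/√(0.0671·9.61e-09) = 3.938e+04 rad/s.
Step 2 — f₀ = ω₀/(2π) = 6268 Hz.
Step 3 — Series Q: Q = ω₀L/R = 3.938e+04·0.0671/10 = 264.2.
Step 4 — Bandwidth: Δω = ω₀/Q = 149 rad/s; BW = Δω/(2π) = 23.72 Hz.

(a) f₀ = 6268 Hz  (b) Q = 264.2  (c) BW = 23.72 Hz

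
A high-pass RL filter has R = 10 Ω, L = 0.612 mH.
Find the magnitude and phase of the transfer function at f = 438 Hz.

Step 1 — Angular frequency: ω = 2π·438 = 2752 rad/s.
Step 2 — Transfer function: H(jω) = jωL/(R + jωL).
Step 3 — Numerator jωL = j·1.684; denominator R + jωL = 10 + j1.684.
Step 4 — H = 0.02758 + j0.1638.
Step 5 — Magnitude: |H| = 0.1661 (-15.6 dB); phase: φ = 80.4°.

|H| = 0.1661 (-15.6 dB), φ = 80.4°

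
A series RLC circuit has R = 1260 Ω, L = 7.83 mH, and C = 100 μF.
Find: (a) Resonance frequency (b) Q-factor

Step 1 — Resonance condition Im(Z)=0 gives ω₀ = 1/√(LC).
Step 2 — ω₀ = 1/√(0.00783·0.0001) = 1130 rad/s.
Step 3 — f₀ = ω₀/(2π) = 179.9 Hz.
Step 4 — Series Q: Q = ω₀L/R = 1130·0.00783/1260 = 0.007023.

(a) f₀ = 179.9 Hz  (b) Q = 0.007023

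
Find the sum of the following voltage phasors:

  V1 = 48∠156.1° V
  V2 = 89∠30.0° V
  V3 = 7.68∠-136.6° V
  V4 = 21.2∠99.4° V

Step 1 — Convert each phasor to rectangular form:
  V1 = 48·(cos(156.1°) + j·sin(156.1°)) = -43.88 + j19.45 V
  V2 = 89·(cos(30.0°) + j·sin(30.0°)) = 77.08 + j44.5 V
  V3 = 7.68·(cos(-136.6°) + j·sin(-136.6°)) = -5.58 - j5.277 V
  V4 = 21.2·(cos(99.4°) + j·sin(99.4°)) = -3.463 + j20.92 V
Step 2 — Sum components: V_total = 24.15 + j79.59 V.
Step 3 — Convert to polar: |V_total| = 83.17 V, ∠V_total = 73.1°.

V_total = 83.17∠73.1° V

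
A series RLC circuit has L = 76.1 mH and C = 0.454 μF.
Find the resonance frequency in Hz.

Step 1 — Resonance condition Im(Z)=0 gives ω₀ = 1/√(LC).
Step 2 — ω₀ = 1/√(0.0761·4.54e-07) = 5380 rad/s.
Step 3 — f₀ = ω₀/(2π) = 856.2 Hz.

f₀ = 856.2 Hz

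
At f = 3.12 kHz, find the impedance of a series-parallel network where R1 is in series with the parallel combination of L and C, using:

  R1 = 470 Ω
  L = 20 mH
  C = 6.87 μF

Step 1 — Angular frequency: ω = 2π·f = 2π·3120 = 1.96e+04 rad/s.
Step 2 — Component impedances:
  R1: Z = R = 470 Ω
  L: Z = jωL = j·1.96e+04·0.02 = 0 + j392.1 Ω
  C: Z = 1/(jωC) = -j/(ω·C) = 0 - j7.425 Ω
Step 3 — Parallel branch: L || C = 1/(1/L + 1/C) = 0 - j7.569 Ω.
Step 4 — Series with R1: Z_total = R1 + (L || C) = 470 - j7.569 Ω = 470.1∠-0.9° Ω.

Z = 470 - j7.569 Ω = 470.1∠-0.9° Ω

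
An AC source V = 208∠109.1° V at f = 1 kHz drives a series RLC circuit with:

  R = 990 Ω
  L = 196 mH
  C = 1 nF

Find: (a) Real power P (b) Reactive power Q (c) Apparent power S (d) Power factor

Step 1 — Angular frequency: ω = 2π·f = 2π·1000 = 6283 rad/s.
Step 2 — Component impedances:
  R: Z = R = 990 Ω
  L: Z = jωL = j·6283·0.196 = 0 + j1232 Ω
  C: Z = 1/(jωC) = -j/(ω·C) = 0 - j1.592e+05 Ω
Step 3 — Series combination: Z_total = R + L + C = 990 - j1.579e+05 Ω = 1.579e+05∠-89.6° Ω.
Step 4 — Source phasor: V = 208∠109.1° V = -68.06 + j196.5 V.
Step 5 — Current: I = V / Z = -0.001247 - j0.0004232 A = 0.001317∠-161.3° A.
Step 6 — Complex power: S = V·I* = 0.001717 - j0.2739 VA.
Step 7 — Real power: P = Re(S) = 0.001717 W.
Step 8 — Reactive power: Q = Im(S) = -0.2739 VAR.
Step 9 — Apparent power: |S| = 0.274 VA.
Step 10 — Power factor: PF = P/|S| = 0.006269 (leading).

(a) P = 0.001717 W  (b) Q = -0.2739 VAR  (c) S = 0.274 VA  (d) PF = 0.006269 (leading)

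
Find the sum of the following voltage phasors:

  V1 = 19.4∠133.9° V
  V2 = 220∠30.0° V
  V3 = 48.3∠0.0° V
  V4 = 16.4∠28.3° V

Step 1 — Convert each phasor to rectangular form:
  V1 = 19.4·(cos(133.9°) + j·sin(133.9°)) = -13.45 + j13.98 V
  V2 = 220·(cos(30.0°) + j·sin(30.0°)) = 190.5 + j110 V
  V3 = 48.3·(cos(0.0°) + j·sin(0.0°)) = 48.3 V
  V4 = 16.4·(cos(28.3°) + j·sin(28.3°)) = 14.44 + j7.775 V
Step 2 — Sum components: V_total = 239.8 + j131.8 V.
Step 3 — Convert to polar: |V_total| = 273.6 V, ∠V_total = 28.8°.

V_total = 273.6∠28.8° V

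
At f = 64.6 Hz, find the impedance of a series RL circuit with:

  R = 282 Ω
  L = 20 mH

Step 1 — Angular frequency: ω = 2π·f = 2π·64.6 = 405.9 rad/s.
Step 2 — Component impedances:
  R: Z = R = 282 Ω
  L: Z = jωL = j·405.9·0.02 = 0 + j8.118 Ω
Step 3 — Series combination: Z_total = R + L = 282 + j8.118 Ω = 282.1∠1.6° Ω.

Z = 282 + j8.118 Ω = 282.1∠1.6° Ω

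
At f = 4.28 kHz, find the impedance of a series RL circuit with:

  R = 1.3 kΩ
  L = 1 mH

Step 1 — Angular frequency: ω = 2π·f = 2π·4280 = 2.689e+04 rad/s.
Step 2 — Component impedances:
  R: Z = R = 1300 Ω
  L: Z = jωL = j·2.689e+04·0.001 = 0 + j26.89 Ω
Step 3 — Series combination: Z_total = R + L = 1300 + j26.89 Ω = 1300∠1.2° Ω.

Z = 1300 + j26.89 Ω = 1300∠1.2° Ω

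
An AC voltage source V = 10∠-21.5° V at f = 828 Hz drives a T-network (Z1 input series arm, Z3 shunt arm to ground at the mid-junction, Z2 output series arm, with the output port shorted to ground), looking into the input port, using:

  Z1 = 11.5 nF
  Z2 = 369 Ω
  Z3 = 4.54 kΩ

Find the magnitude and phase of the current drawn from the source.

Step 1 — Angular frequency: ω = 2π·f = 2π·828 = 5202 rad/s.
Step 2 — Component impedances:
  Z1: Z = 1/(jωC) = -j/(ω·C) = 0 - j1.671e+04 Ω
  Z2: Z = R = 369 Ω
  Z3: Z = R = 4540 Ω
Step 3 — With the output port shorted to ground, the output series arm Z2 runs from the junction to ground; the shunt arm Z3 also runs from the junction to ground. They appear in parallel: Z3 || Z2 = 341.3 Ω.
Step 4 — Series with input arm Z1: Z_in = Z1 + (Z3 || Z2) = 341.3 - j1.671e+04 Ω = 1.672e+04∠-88.8° Ω.
Step 5 — Source phasor: V = 10∠-21.5° V = 9.304 - j3.665 V.
Step 6 — Ohm's law: I = V / Z_total = (9.304 - j3.665) / (341.3 - j1.671e+04) = 0.0002305 + j0.0005519 A.
Step 7 — Convert to polar: |I| = 0.0005982 A, ∠I = 67.3°.

I = 0.0005982∠67.3° A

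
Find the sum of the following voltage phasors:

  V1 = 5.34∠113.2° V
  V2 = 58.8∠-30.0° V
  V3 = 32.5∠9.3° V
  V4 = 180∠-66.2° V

Step 1 — Convert each phasor to rectangular form:
  V1 = 5.34·(cos(113.2°) + j·sin(113.2°)) = -2.104 + j4.908 V
  V2 = 58.8·(cos(-30.0°) + j·sin(-30.0°)) = 50.92 - j29.4 V
  V3 = 32.5·(cos(9.3°) + j·sin(9.3°)) = 32.07 + j5.252 V
  V4 = 180·(cos(-66.2°) + j·sin(-66.2°)) = 72.64 - j164.7 V
Step 2 — Sum components: V_total = 153.5 - j183.9 V.
Step 3 — Convert to polar: |V_total| = 239.6 V, ∠V_total = -50.1°.

V_total = 239.6∠-50.1° V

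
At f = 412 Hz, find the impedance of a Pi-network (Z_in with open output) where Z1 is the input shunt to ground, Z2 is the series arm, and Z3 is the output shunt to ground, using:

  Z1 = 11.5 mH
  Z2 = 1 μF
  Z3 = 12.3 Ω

Step 1 — Angular frequency: ω = 2π·f = 2π·412 = 2589 rad/s.
Step 2 — Component impedances:
  Z1: Z = jωL = j·2589·0.0115 = 0 + j29.77 Ω
  Z2: Z = 1/(jωC) = -j/(ω·C) = 0 - j386.3 Ω
  Z3: Z = R = 12.3 Ω
Step 3 — With open output, the series arm Z2 and the output shunt Z3 appear in series to ground: Z2 + Z3 = 12.3 - j386.3 Ω.
Step 4 — Parallel with input shunt Z1: Z_in = Z1 || (Z2 + Z3) = 0.08565 + j32.25 Ω = 32.25∠89.8° Ω.

Z = 0.08565 + j32.25 Ω = 32.25∠89.8° Ω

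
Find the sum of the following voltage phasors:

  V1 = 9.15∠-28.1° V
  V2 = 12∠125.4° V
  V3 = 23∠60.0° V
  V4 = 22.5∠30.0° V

Step 1 — Convert each phasor to rectangular form:
  V1 = 9.15·(cos(-28.1°) + j·sin(-28.1°)) = 8.071 - j4.31 V
  V2 = 12·(cos(125.4°) + j·sin(125.4°)) = -6.951 + j9.782 V
  V3 = 23·(cos(60.0°) + j·sin(60.0°)) = 11.5 + j19.92 V
  V4 = 22.5·(cos(30.0°) + j·sin(30.0°)) = 19.49 + j11.25 V
Step 2 — Sum components: V_total = 32.11 + j36.64 V.
Step 3 — Convert to polar: |V_total| = 48.72 V, ∠V_total = 48.8°.

V_total = 48.72∠48.8° V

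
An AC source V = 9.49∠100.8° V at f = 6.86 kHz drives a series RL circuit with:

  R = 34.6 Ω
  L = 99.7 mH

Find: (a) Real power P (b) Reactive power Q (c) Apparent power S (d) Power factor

Step 1 — Angular frequency: ω = 2π·f = 2π·6860 = 4.31e+04 rad/s.
Step 2 — Component impedances:
  R: Z = R = 34.6 Ω
  L: Z = jωL = j·4.31e+04·0.0997 = 0 + j4297 Ω
Step 3 — Series combination: Z_total = R + L = 34.6 + j4297 Ω = 4297∠89.5° Ω.
Step 4 — Source phasor: V = 9.49∠100.8° V = -1.778 + j9.322 V.
Step 5 — Current: I = V / Z = 0.002166 + j0.0004312 A = 0.002208∠11.3° A.
Step 6 — Complex power: S = V·I* = 0.0001687 + j0.02096 VA.
Step 7 — Real power: P = Re(S) = 0.0001687 W.
Step 8 — Reactive power: Q = Im(S) = 0.02096 VAR.
Step 9 — Apparent power: |S| = 0.02096 VA.
Step 10 — Power factor: PF = P/|S| = 0.008051 (lagging).

(a) P = 0.0001687 W  (b) Q = 0.02096 VAR  (c) S = 0.02096 VA  (d) PF = 0.008051 (lagging)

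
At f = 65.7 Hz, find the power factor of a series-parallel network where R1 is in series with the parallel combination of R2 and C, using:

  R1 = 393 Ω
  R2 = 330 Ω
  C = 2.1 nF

Step 1 — Angular frequency: ω = 2π·f = 2π·65.7 = 412.8 rad/s.
Step 2 — Component impedances:
  R1: Z = R = 393 Ω
  R2: Z = R = 330 Ω
  C: Z = 1/(jωC) = -j/(ω·C) = 0 - j1.154e+06 Ω
Step 3 — Parallel branch: R2 || C = 1/(1/R2 + 1/C) = 330 - j0.0944 Ω.
Step 4 — Series with R1: Z_total = R1 + (R2 || C) = 723 - j0.0944 Ω = 723∠-0.0° Ω.
Step 5 — Power factor: PF = cos(φ) = Re(Z)/|Z| = 723/723 = 1.
Step 6 — Type: Im(Z) = -0.0944 ⇒ leading (phase φ = -0.0°).

PF = 1 (leading, φ = -0.0°)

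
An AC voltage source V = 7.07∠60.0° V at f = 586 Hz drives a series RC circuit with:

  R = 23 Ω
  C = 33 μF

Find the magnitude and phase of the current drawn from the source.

Step 1 — Angular frequency: ω = 2π·f = 2π·586 = 3682 rad/s.
Step 2 — Component impedances:
  R: Z = R = 23 Ω
  C: Z = 1/(jωC) = -j/(ω·C) = 0 - j8.23 Ω
Step 3 — Series combination: Z_total = R + C = 23 - j8.23 Ω = 24.43∠-19.7° Ω.
Step 4 — Source phasor: V = 7.07∠60.0° V = 3.535 + j6.123 V.
Step 5 — Ohm's law: I = V / Z_total = (3.535 + j6.123) / (23 - j8.23) = 0.0518 + j0.2847 A.
Step 6 — Convert to polar: |I| = 0.2894 A, ∠I = 79.7°.

I = 0.2894∠79.7° A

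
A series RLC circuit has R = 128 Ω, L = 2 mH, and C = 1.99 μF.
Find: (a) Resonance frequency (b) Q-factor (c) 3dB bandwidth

Step 1 — Resonance: ω₀ = 1/√(LC) = 1/√(0.002·1.99e-06) = 1.585e+04 rad/s.
Step 2 — f₀ = ω₀/(2π) = 2523 Hz.
Step 3 — Series Q: Q = ω₀L/R = 1.585e+04·0.002/128 = 0.2477.
Step 4 — Bandwidth: Δω = ω₀/Q = 6.4e+04 rad/s; BW = Δω/(2π) = 1.019e+04 Hz.

(a) f₀ = 2523 Hz  (b) Q = 0.2477  (c) BW = 1.019e+04 Hz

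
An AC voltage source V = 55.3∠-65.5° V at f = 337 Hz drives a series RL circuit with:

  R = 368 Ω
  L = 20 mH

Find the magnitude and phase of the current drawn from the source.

Step 1 — Angular frequency: ω = 2π·f = 2π·337 = 2117 rad/s.
Step 2 — Component impedances:
  R: Z = R = 368 Ω
  L: Z = jωL = j·2117·0.02 = 0 + j42.35 Ω
Step 3 — Series combination: Z_total = R + L = 368 + j42.35 Ω = 370.4∠6.6° Ω.
Step 4 — Source phasor: V = 55.3∠-65.5° V = 22.93 - j50.32 V.
Step 5 — Ohm's law: I = V / Z_total = (22.93 - j50.32) / (368 + j42.35) = 0.04597 - j0.142 A.
Step 6 — Convert to polar: |I| = 0.1493 A, ∠I = -72.1°.

I = 0.1493∠-72.1° A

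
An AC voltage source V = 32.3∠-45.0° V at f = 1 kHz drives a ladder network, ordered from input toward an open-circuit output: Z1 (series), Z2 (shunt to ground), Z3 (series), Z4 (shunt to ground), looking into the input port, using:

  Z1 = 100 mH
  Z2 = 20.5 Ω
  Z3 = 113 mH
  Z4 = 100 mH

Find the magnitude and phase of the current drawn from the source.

Step 1 — Angular frequency: ω = 2π·f = 2π·1000 = 6283 rad/s.
Step 2 — Component impedances:
  Z1: Z = jωL = j·6283·0.1 = 0 + j628.3 Ω
  Z2: Z = R = 20.5 Ω
  Z3: Z = jωL = j·6283·0.113 = 0 + j710 Ω
  Z4: Z = jωL = j·6283·0.1 = 0 + j628.3 Ω
Step 3 — Ladder network (open output): work backward from the far end, alternating series and parallel combinations. Z_in = 20.5 + j628.6 Ω = 629∠88.1° Ω.
Step 4 — Source phasor: V = 32.3∠-45.0° V = 22.84 - j22.84 V.
Step 5 — Ohm's law: I = V / Z_total = (22.84 - j22.84) / (20.5 + j628.6) = -0.03511 - j0.03748 A.
Step 6 — Convert to polar: |I| = 0.05135 A, ∠I = -133.1°.

I = 0.05135∠-133.1° A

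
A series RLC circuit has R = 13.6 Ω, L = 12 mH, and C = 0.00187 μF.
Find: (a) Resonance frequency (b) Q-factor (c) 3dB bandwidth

Step 1 — Resonance: ω₀ = 1/√(LC) = 1/√(0.012·1.87e-09) = 2.111e+05 rad/s.
Step 2 — f₀ = ω₀/(2π) = 3.36e+04 Hz.
Step 3 — Series Q: Q = ω₀L/R = 2.111e+05·0.012/13.6 = 186.3.
Step 4 — Bandwidth: Δω = ω₀/Q = 1133 rad/s; BW = Δω/(2π) = 180.4 Hz.

(a) f₀ = 3.36e+04 Hz  (b) Q = 186.3  (c) BW = 180.4 Hz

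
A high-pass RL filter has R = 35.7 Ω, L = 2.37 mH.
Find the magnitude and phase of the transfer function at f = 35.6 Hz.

Step 1 — Angular frequency: ω = 2π·35.6 = 223.7 rad/s.
Step 2 — Transfer function: H(jω) = jωL/(R + jωL).
Step 3 — Numerator jωL = j·0.5301; denominator R + jωL = 35.7 + j0.5301.
Step 4 — H = 0.0002205 + j0.01485.
Step 5 — Magnitude: |H| = 0.01485 (-36.6 dB); phase: φ = 89.1°.

|H| = 0.01485 (-36.6 dB), φ = 89.1°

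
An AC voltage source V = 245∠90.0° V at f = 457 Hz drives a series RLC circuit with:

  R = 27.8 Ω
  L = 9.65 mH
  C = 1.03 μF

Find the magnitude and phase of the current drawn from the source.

Step 1 — Angular frequency: ω = 2π·f = 2π·457 = 2871 rad/s.
Step 2 — Component impedances:
  R: Z = R = 27.8 Ω
  L: Z = jωL = j·2871·0.00965 = 0 + j27.71 Ω
  C: Z = 1/(jωC) = -j/(ω·C) = 0 - j338.1 Ω
Step 3 — Series combination: Z_total = R + L + C = 27.8 - j310.4 Ω = 311.6∠-84.9° Ω.
Step 4 — Source phasor: V = 245∠90.0° V = 0 + j245 V.
Step 5 — Ohm's law: I = V / Z_total = (0 + j245) / (27.8 - j310.4) = -0.783 + j0.07013 A.
Step 6 — Convert to polar: |I| = 0.7861 A, ∠I = 174.9°.

I = 0.7861∠174.9° A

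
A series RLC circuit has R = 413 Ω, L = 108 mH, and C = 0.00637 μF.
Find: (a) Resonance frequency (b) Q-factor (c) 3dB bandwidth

Step 1 — Resonance: ω₀ = 1/√(LC) = 1/√(0.108·6.37e-09) = 3.813e+04 rad/s.
Step 2 — f₀ = ω₀/(2π) = 6068 Hz.
Step 3 — Series Q: Q = ω₀L/R = 3.813e+04·0.108/413 = 9.97.
Step 4 — Bandwidth: Δω = ω₀/Q = 3824 rad/s; BW = Δω/(2π) = 608.6 Hz.

(a) f₀ = 6068 Hz  (b) Q = 9.97  (c) BW = 608.6 Hz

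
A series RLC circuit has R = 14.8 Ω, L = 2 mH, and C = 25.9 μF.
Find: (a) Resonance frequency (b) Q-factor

Step 1 — Resonance condition Im(Z)=0 gives ω₀ = 1/√(LC).
Step 2 — ω₀ = 1/√(0.002·2.59e-05) = 4394 rad/s.
Step 3 — f₀ = ω₀/(2π) = 699.3 Hz.
Step 4 — Series Q: Q = ω₀L/R = 4394·0.002/14.8 = 0.5937.

(a) f₀ = 699.3 Hz  (b) Q = 0.5937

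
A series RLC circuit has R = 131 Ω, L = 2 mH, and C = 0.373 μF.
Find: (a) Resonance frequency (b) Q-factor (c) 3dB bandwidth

Step 1 — Resonance: ω₀ = 1/√(LC) = 1/√(0.002·3.73e-07) = 3.661e+04 rad/s.
Step 2 — f₀ = ω₀/(2π) = 5827 Hz.
Step 3 — Series Q: Q = ω₀L/R = 3.661e+04·0.002/131 = 0.559.
Step 4 — Bandwidth: Δω = ω₀/Q = 6.55e+04 rad/s; BW = Δω/(2π) = 1.042e+04 Hz.

(a) f₀ = 5827 Hz  (b) Q = 0.559  (c) BW = 1.042e+04 Hz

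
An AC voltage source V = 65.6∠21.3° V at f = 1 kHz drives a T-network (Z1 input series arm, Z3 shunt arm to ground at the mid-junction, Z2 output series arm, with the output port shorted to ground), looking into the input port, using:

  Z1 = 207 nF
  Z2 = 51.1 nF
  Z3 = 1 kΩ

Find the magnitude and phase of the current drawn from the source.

Step 1 — Angular frequency: ω = 2π·f = 2π·1000 = 6283 rad/s.
Step 2 — Component impedances:
  Z1: Z = 1/(jωC) = -j/(ω·C) = 0 - j768.9 Ω
  Z2: Z = 1/(jωC) = -j/(ω·C) = 0 - j3115 Ω
  Z3: Z = R = 1000 Ω
Step 3 — With the output port shorted to ground, the output series arm Z2 runs from the junction to ground; the shunt arm Z3 also runs from the junction to ground. They appear in parallel: Z3 || Z2 = 906.5 - j291.1 Ω.
Step 4 — Series with input arm Z1: Z_in = Z1 + (Z3 || Z2) = 906.5 - j1060 Ω = 1395∠-49.5° Ω.
Step 5 — Source phasor: V = 65.6∠21.3° V = 61.12 + j23.83 V.
Step 6 — Ohm's law: I = V / Z_total = (61.12 + j23.83) / (906.5 - j1060) = 0.0155 + j0.04441 A.
Step 7 — Convert to polar: |I| = 0.04703 A, ∠I = 70.8°.

I = 0.04703∠70.8° A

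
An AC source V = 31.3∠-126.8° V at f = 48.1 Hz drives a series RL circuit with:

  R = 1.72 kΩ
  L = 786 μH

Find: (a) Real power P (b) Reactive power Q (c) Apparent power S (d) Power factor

Step 1 — Angular frequency: ω = 2π·f = 2π·48.1 = 302.2 rad/s.
Step 2 — Component impedances:
  R: Z = R = 1720 Ω
  L: Z = jωL = j·302.2·0.000786 = 0 + j0.2375 Ω
Step 3 — Series combination: Z_total = R + L = 1720 + j0.2375 Ω = 1720∠0.0° Ω.
Step 4 — Source phasor: V = 31.3∠-126.8° V = -18.75 - j25.06 V.
Step 5 — Current: I = V / Z = -0.0109 - j0.01457 A = 0.0182∠-126.8° A.
Step 6 — Complex power: S = V·I* = 0.5696 + j7.866e-05 VA.
Step 7 — Real power: P = Re(S) = 0.5696 W.
Step 8 — Reactive power: Q = Im(S) = 7.866e-05 VAR.
Step 9 — Apparent power: |S| = 0.5696 VA.
Step 10 — Power factor: PF = P/|S| = 1 (lagging).

(a) P = 0.5696 W  (b) Q = 7.866e-05 VAR  (c) S = 0.5696 VA  (d) PF = 1 (lagging)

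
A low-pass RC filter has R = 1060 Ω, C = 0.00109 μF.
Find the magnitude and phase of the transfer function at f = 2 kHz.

Step 1 — Angular frequency: ω = 2π·2000 = 1.257e+04 rad/s.
Step 2 — Transfer function: H(jω) = 1/(1 + jωRC).
Step 3 — Denominator: 1 + jωRC = 1 + j·1.257e+04·1060·1.09e-09 = 1 + j0.01452.
Step 4 — H = 0.9998 - j0.01452.
Step 5 — Magnitude: |H| = 0.9999 (-0.0 dB); phase: φ = -0.8°.

|H| = 0.9999 (-0.0 dB), φ = -0.8°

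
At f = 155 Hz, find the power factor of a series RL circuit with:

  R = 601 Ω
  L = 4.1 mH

Step 1 — Angular frequency: ω = 2π·f = 2π·155 = 973.9 rad/s.
Step 2 — Component impedances:
  R: Z = R = 601 Ω
  L: Z = jωL = j·973.9·0.0041 = 0 + j3.993 Ω
Step 3 — Series combination: Z_total = R + L = 601 + j3.993 Ω = 601∠0.4° Ω.
Step 4 — Power factor: PF = cos(φ) = Re(Z)/|Z| = 601/601 = 1.
Step 5 — Type: Im(Z) = 3.993 ⇒ lagging (phase φ = 0.4°).

PF = 1 (lagging, φ = 0.4°)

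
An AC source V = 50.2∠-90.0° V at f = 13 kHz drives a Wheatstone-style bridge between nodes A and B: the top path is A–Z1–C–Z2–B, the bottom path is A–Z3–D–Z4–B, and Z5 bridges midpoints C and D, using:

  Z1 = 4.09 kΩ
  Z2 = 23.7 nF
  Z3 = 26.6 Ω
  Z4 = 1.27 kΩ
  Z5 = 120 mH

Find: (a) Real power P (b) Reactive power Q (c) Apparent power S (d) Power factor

Step 1 — Angular frequency: ω = 2π·f = 2π·1.3e+04 = 8.168e+04 rad/s.
Step 2 — Component impedances:
  Z1: Z = R = 4090 Ω
  Z2: Z = 1/(jωC) = -j/(ω·C) = 0 - j516.6 Ω
  Z3: Z = R = 26.6 Ω
  Z4: Z = R = 1270 Ω
  Z5: Z = jωL = j·8.168e+04·0.12 = 0 + j9802 Ω
Step 3 — Bridge requires nodal analysis (the Z5 bridge couples midpoints C and D, so the two paths cannot be reduced to a simple series/parallel combination). Setting node B to ground and injecting 1 A at node A, the 3-node admittance system at A, C, D solves to V_A = Z_AB = 958.7 + j62.43 Ω = 960.8∠3.7° Ω.
Step 4 — Source phasor: V = 50.2∠-90.0° V = 0 - j50.2 V.
Step 5 — Current: I = V / Z = -0.003395 - j0.05214 A = 0.05225∠-93.7° A.
Step 6 — Complex power: S = V·I* = 2.617 + j0.1704 VA.
Step 7 — Real power: P = Re(S) = 2.617 W.
Step 8 — Reactive power: Q = Im(S) = 0.1704 VAR.
Step 9 — Apparent power: |S| = 2.623 VA.
Step 10 — Power factor: PF = P/|S| = 0.9979 (lagging).

(a) P = 2.617 W  (b) Q = 0.1704 VAR  (c) S = 2.623 VA  (d) PF = 0.9979 (lagging)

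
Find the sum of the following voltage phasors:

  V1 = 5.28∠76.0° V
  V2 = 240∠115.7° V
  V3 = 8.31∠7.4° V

Step 1 — Convert each phasor to rectangular form:
  V1 = 5.28·(cos(76.0°) + j·sin(76.0°)) = 1.277 + j5.123 V
  V2 = 240·(cos(115.7°) + j·sin(115.7°)) = -104.1 + j216.3 V
  V3 = 8.31·(cos(7.4°) + j·sin(7.4°)) = 8.241 + j1.07 V
Step 2 — Sum components: V_total = -94.56 + j222.5 V.
Step 3 — Convert to polar: |V_total| = 241.7 V, ∠V_total = 113.0°.

V_total = 241.7∠113.0° V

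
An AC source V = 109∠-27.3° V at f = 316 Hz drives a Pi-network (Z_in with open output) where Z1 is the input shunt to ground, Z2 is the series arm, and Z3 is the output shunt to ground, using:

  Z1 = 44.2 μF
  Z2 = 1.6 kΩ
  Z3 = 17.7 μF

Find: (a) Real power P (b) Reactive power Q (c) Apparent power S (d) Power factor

Step 1 — Angular frequency: ω = 2π·f = 2π·316 = 1985 rad/s.
Step 2 — Component impedances:
  Z1: Z = 1/(jωC) = -j/(ω·C) = 0 - j11.39 Ω
  Z2: Z = R = 1600 Ω
  Z3: Z = 1/(jωC) = -j/(ω·C) = 0 - j28.46 Ω
Step 3 — With open output, the series arm Z2 and the output shunt Z3 appear in series to ground: Z2 + Z3 = 1600 - j28.46 Ω.
Step 4 — Parallel with input shunt Z1: Z_in = Z1 || (Z2 + Z3) = 0.0811 - j11.39 Ω = 11.39∠-89.6° Ω.
Step 5 — Source phasor: V = 109∠-27.3° V = 96.86 - j49.99 V.
Step 6 — Current: I = V / Z = 4.448 + j8.47 A = 9.567∠62.3° A.
Step 7 — Complex power: S = V·I* = 7.423 - j1043 VA.
Step 8 — Real power: P = Re(S) = 7.423 W.
Step 9 — Reactive power: Q = Im(S) = -1043 VAR.
Step 10 — Apparent power: |S| = 1043 VA.
Step 11 — Power factor: PF = P/|S| = 0.007118 (leading).

(a) P = 7.423 W  (b) Q = -1043 VAR  (c) S = 1043 VA  (d) PF = 0.007118 (leading)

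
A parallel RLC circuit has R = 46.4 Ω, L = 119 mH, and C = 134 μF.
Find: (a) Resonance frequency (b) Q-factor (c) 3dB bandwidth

Step 1 — Resonance: ω₀ = 1/√(LC) = 1/√(0.119·0.000134) = 250.4 rad/s.
Step 2 — f₀ = ω₀/(2π) = 39.86 Hz.
Step 3 — Parallel Q: Q = R/(ω₀L) = 46.4/(250.4·0.119) = 1.557.
Step 4 — Bandwidth: Δω = ω₀/Q = 160.8 rad/s; BW = Δω/(2π) = 25.6 Hz.

(a) f₀ = 39.86 Hz  (b) Q = 1.557  (c) BW = 25.6 Hz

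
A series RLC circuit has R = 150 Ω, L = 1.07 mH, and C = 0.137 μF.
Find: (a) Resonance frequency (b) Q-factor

Step 1 — Resonance condition Im(Z)=0 gives ω₀ = 1/√(LC).
Step 2 — ω₀ = 1/√(0.00107·1.37e-07) = 8.259e+04 rad/s.
Step 3 — f₀ = ω₀/(2π) = 1.315e+04 Hz.
Step 4 — Series Q: Q = ω₀L/R = 8.259e+04·0.00107/150 = 0.5892.

(a) f₀ = 1.315e+04 Hz  (b) Q = 0.5892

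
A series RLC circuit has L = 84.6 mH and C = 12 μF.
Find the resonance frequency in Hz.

Step 1 — Resonance condition Im(Z)=0 gives ω₀ = 1/√(LC).
Step 2 — ω₀ = 1/√(0.0846·1.2e-05) = 992.5 rad/s.
Step 3 — f₀ = ω₀/(2π) = 158 Hz.

f₀ = 158 Hz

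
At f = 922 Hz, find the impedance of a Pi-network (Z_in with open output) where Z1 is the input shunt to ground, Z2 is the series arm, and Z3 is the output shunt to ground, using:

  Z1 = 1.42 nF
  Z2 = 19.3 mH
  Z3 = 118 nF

Step 1 — Angular frequency: ω = 2π·f = 2π·922 = 5793 rad/s.
Step 2 — Component impedances:
  Z1: Z = 1/(jωC) = -j/(ω·C) = 0 - j1.216e+05 Ω
  Z2: Z = jωL = j·5793·0.0193 = 0 + j111.8 Ω
  Z3: Z = 1/(jωC) = -j/(ω·C) = 0 - j1463 Ω
Step 3 — With open output, the series arm Z2 and the output shunt Z3 appear in series to ground: Z2 + Z3 = 0 - j1351 Ω.
Step 4 — Parallel with input shunt Z1: Z_in = Z1 || (Z2 + Z3) = 0 - j1336 Ω = 1336∠-90.0° Ω.

Z = 0 - j1336 Ω = 1336∠-90.0° Ω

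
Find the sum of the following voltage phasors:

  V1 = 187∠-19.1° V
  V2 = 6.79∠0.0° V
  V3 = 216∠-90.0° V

Step 1 — Convert each phasor to rectangular form:
  V1 = 187·(cos(-19.1°) + j·sin(-19.1°)) = 176.7 - j61.19 V
  V2 = 6.79·(cos(0.0°) + j·sin(0.0°)) = 6.79 V
  V3 = 216·(cos(-90.0°) + j·sin(-90.0°)) = 0 - j216 V
Step 2 — Sum components: V_total = 183.5 - j277.2 V.
Step 3 — Convert to polar: |V_total| = 332.4 V, ∠V_total = -56.5°.

V_total = 332.4∠-56.5° V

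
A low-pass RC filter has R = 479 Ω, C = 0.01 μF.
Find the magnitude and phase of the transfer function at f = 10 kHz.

Step 1 — Angular frequency: ω = 2π·1e+04 = 6.283e+04 rad/s.
Step 2 — Transfer function: H(jω) = 1/(1 + jωRC).
Step 3 — Denominator: 1 + jωRC = 1 + j·6.283e+04·479·1e-08 = 1 + j0.301.
Step 4 — H = 0.9169 - j0.276.
Step 5 — Magnitude: |H| = 0.9576 (-0.4 dB); phase: φ = -16.7°.

|H| = 0.9576 (-0.4 dB), φ = -16.7°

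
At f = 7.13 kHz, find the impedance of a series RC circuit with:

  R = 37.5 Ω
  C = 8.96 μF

Step 1 — Angular frequency: ω = 2π·f = 2π·7130 = 4.48e+04 rad/s.
Step 2 — Component impedances:
  R: Z = R = 37.5 Ω
  C: Z = 1/(jωC) = -j/(ω·C) = 0 - j2.491 Ω
Step 3 — Series combination: Z_total = R + C = 37.5 - j2.491 Ω = 37.58∠-3.8° Ω.

Z = 37.5 - j2.491 Ω = 37.58∠-3.8° Ω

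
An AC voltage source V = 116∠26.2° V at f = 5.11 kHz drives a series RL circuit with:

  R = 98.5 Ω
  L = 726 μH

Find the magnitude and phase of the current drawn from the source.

Step 1 — Angular frequency: ω = 2π·f = 2π·5110 = 3.211e+04 rad/s.
Step 2 — Component impedances:
  R: Z = R = 98.5 Ω
  L: Z = jωL = j·3.211e+04·0.000726 = 0 + j23.31 Ω
Step 3 — Series combination: Z_total = R + L = 98.5 + j23.31 Ω = 101.2∠13.3° Ω.
Step 4 — Source phasor: V = 116∠26.2° V = 104.1 + j51.21 V.
Step 5 — Ohm's law: I = V / Z_total = (104.1 + j51.21) / (98.5 + j23.31) = 1.117 + j0.2556 A.
Step 6 — Convert to polar: |I| = 1.146 A, ∠I = 12.9°.

I = 1.146∠12.9° A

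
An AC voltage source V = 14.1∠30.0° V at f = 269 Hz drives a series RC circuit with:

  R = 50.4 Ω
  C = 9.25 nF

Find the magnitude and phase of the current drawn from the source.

Step 1 — Angular frequency: ω = 2π·f = 2π·269 = 1690 rad/s.
Step 2 — Component impedances:
  R: Z = R = 50.4 Ω
  C: Z = 1/(jωC) = -j/(ω·C) = 0 - j6.396e+04 Ω
Step 3 — Series combination: Z_total = R + C = 50.4 - j6.396e+04 Ω = 6.396e+04∠-90.0° Ω.
Step 4 — Source phasor: V = 14.1∠30.0° V = 12.21 + j7.05 V.
Step 5 — Ohm's law: I = V / Z_total = (12.21 + j7.05) / (50.4 - j6.396e+04) = -0.0001101 + j0.000191 A.
Step 6 — Convert to polar: |I| = 0.0002204 A, ∠I = 120.0°.

I = 0.0002204∠120.0° A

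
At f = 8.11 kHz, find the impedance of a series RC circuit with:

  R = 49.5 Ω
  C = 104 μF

Step 1 — Angular frequency: ω = 2π·f = 2π·8110 = 5.096e+04 rad/s.
Step 2 — Component impedances:
  R: Z = R = 49.5 Ω
  C: Z = 1/(jωC) = -j/(ω·C) = 0 - j0.1887 Ω
Step 3 — Series combination: Z_total = R + C = 49.5 - j0.1887 Ω = 49.5∠-0.2° Ω.

Z = 49.5 - j0.1887 Ω = 49.5∠-0.2° Ω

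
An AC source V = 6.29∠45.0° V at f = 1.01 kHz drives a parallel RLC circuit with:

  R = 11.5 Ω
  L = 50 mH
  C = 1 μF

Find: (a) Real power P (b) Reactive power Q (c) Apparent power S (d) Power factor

Step 1 — Angular frequency: ω = 2π·f = 2π·1010 = 6346 rad/s.
Step 2 — Component impedances:
  R: Z = R = 11.5 Ω
  L: Z = jωL = j·6346·0.05 = 0 + j317.3 Ω
  C: Z = 1/(jωC) = -j/(ω·C) = 0 - j157.6 Ω
Step 3 — Parallel combination: 1/Z_total = 1/R + 1/L + 1/C; Z_total = 11.48 - j0.4219 Ω = 11.49∠-2.1° Ω.
Step 4 — Source phasor: V = 6.29∠45.0° V = 4.448 + j4.448 V.
Step 5 — Current: I = V / Z = 0.3725 + j0.401 A = 0.5473∠47.1° A.
Step 6 — Complex power: S = V·I* = 3.44 - j0.1264 VA.
Step 7 — Real power: P = Re(S) = 3.44 W.
Step 8 — Reactive power: Q = Im(S) = -0.1264 VAR.
Step 9 — Apparent power: |S| = 3.443 VA.
Step 10 — Power factor: PF = P/|S| = 0.9993 (leading).

(a) P = 3.44 W  (b) Q = -0.1264 VAR  (c) S = 3.443 VA  (d) PF = 0.9993 (leading)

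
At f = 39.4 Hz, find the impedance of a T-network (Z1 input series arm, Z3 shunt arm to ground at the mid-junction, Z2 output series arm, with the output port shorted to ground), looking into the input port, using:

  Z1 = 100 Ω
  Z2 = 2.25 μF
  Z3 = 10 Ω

Step 1 — Angular frequency: ω = 2π·f = 2π·39.4 = 247.6 rad/s.
Step 2 — Component impedances:
  Z1: Z = R = 100 Ω
  Z2: Z = 1/(jωC) = -j/(ω·C) = 0 - j1795 Ω
  Z3: Z = R = 10 Ω
Step 3 — With the output port shorted to ground, the output series arm Z2 runs from the junction to ground; the shunt arm Z3 also runs from the junction to ground. They appear in parallel: Z3 || Z2 = 10 - j0.0557 Ω.
Step 4 — Series with input arm Z1: Z_in = Z1 + (Z3 || Z2) = 110 - j0.0557 Ω = 110∠-0.0° Ω.

Z = 110 - j0.0557 Ω = 110∠-0.0° Ω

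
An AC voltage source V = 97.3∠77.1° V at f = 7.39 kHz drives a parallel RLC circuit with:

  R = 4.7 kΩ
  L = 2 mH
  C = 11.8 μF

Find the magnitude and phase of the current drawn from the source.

Step 1 — Angular frequency: ω = 2π·f = 2π·7390 = 4.643e+04 rad/s.
Step 2 — Component impedances:
  R: Z = R = 4700 Ω
  L: Z = jωL = j·4.643e+04·0.002 = 0 + j92.87 Ω
  C: Z = 1/(jωC) = -j/(ω·C) = 0 - j1.825 Ω
Step 3 — Parallel combination: 1/Z_total = 1/R + 1/L + 1/C; Z_total = 0.0007374 - j1.862 Ω = 1.862∠-90.0° Ω.
Step 4 — Source phasor: V = 97.3∠77.1° V = 21.72 + j94.84 V.
Step 5 — Ohm's law: I = V / Z_total = (21.72 + j94.84) / (0.0007374 - j1.862) = -50.94 + j11.69 A.
Step 6 — Convert to polar: |I| = 52.26 A, ∠I = 167.1°.

I = 52.26∠167.1° A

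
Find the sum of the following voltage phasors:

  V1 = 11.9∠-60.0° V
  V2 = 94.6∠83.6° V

Step 1 — Convert each phasor to rectangular form:
  V1 = 11.9·(cos(-60.0°) + j·sin(-60.0°)) = 5.95 - j10.31 V
  V2 = 94.6·(cos(83.6°) + j·sin(83.6°)) = 10.54 + j94.01 V
Step 2 — Sum components: V_total = 16.49 + j83.7 V.
Step 3 — Convert to polar: |V_total| = 85.31 V, ∠V_total = 78.9°.

V_total = 85.31∠78.9° V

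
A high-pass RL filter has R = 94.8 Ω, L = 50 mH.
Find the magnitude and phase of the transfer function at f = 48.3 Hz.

Step 1 — Angular frequency: ω = 2π·48.3 = 303.5 rad/s.
Step 2 — Transfer function: H(jω) = jωL/(R + jωL).
Step 3 — Numerator jωL = j·15.17; denominator R + jωL = 94.8 + j15.17.
Step 4 — H = 0.02498 + j0.1561.
Step 5 — Magnitude: |H| = 0.1581 (-16.0 dB); phase: φ = 80.9°.

|H| = 0.1581 (-16.0 dB), φ = 80.9°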